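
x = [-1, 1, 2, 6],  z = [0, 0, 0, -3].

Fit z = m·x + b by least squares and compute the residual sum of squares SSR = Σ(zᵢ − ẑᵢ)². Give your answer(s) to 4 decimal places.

Setting ∂/∂m … = 0 gives: 42·m + 8·b = -18;  8·m + 4·b = -3.
Eliminating b: 4·(row 1) − 8·(row 2) gives 104·m = 4·(-18) − 8·(-3) = -48, so m = -6/13.
Then b = ((-3) − 8·(-6/13))/4 = 9/52.
Residuals: -33/52, 15/52, 3/4, -21/52; SSR = 63/52.

SSR = 1.2115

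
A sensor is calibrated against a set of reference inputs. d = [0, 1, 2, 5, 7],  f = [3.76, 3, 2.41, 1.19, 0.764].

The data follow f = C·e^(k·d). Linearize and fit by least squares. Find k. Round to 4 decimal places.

k = -0.2288

Let Y = ln f. Fitting Y = k·d + ln C by least squares:
Σd = 15.0000, Σ(d)² = 79.0000, Σln f = 3.2074, Σd·ln f = 1.8433.
Equations: 79.0000·k + 15.0000·ln C = 1.8433;  15.0000·k + 5·ln C = 3.2074.
Slope k = (n·Σd·ln f − Σd·Σln f)/(n·Σ(d)² − (Σd)²) = (5·1.8433 − 15.0000·3.2074)/170.0000 = -0.22879; ln C = (Σln f − k·Σd)/n = 1.32786.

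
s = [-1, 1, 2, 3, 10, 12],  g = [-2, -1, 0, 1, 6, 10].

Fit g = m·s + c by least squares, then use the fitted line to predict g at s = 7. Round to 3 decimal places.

The normal system MᵀM·[m, c]ᵀ = Mᵀg is [[259, 27]; [27, 6]]·[m, c]ᵀ = [184, 14]ᵀ.
Eliminating c: 6·(row 1) − 27·(row 2) gives 825·m = 6·184 − 27·14 = 726, so m = 22/25.
Then c = (14 − 27·(22/25))/6 = -122/75.
At s = 7: ĝ = (22/25)·(7) + (-122/75)·(1) = 68/15.

ĝ = 4.533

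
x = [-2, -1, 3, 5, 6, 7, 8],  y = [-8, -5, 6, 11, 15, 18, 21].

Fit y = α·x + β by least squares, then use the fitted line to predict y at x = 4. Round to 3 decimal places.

The normal system AᵀA·[α, β]ᵀ = Aᵀy is [[188, 26]; [26, 7]]·[α, β]ᵀ = [478, 58]ᵀ.
det = 188·7 − 26² = 640.
α = (478·7 − 26·58)/640 = 919/320; β = (188·58 − 26·478)/640 = -381/160.
At x = 4: ŷ = (919/320)·(4) + (-381/160)·(1) = 1457/160.

ŷ = 9.106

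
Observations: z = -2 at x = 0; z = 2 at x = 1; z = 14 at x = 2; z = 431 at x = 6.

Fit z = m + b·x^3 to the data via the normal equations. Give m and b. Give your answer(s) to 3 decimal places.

m = -1.331, b = 2.001

From the data, Σ1 = 4, Σx^3 = 225, Σx^3·x^3 = 46721.
Moment sums: Σz = 445, Σx^3·z = 93210.
So MᵀM·[m, b]ᵀ = Mᵀz: [[4, 225]; [225, 46721]]·[m, b]ᵀ = [445, 93210]ᵀ.
Δ = 4·46721 − 225² = 136259.
m = (445·46721 − 225·93210)/136259 = -181405/136259; b = (4·93210 − 225·445)/136259 = 272715/136259.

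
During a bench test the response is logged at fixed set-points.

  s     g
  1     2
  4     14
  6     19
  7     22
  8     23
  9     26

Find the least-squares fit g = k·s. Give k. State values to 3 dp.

The normal equations are: 247·k = 744.
(Σs·s = 247, Σs·g = 744.)
k = 744/247 = 3.01215.

k = 3.012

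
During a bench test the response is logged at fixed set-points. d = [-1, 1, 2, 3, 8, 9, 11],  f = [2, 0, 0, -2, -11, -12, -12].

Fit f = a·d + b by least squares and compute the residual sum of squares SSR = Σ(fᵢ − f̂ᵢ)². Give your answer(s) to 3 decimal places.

SSR = 8.871

From the data, Σd·d = 281, Σd = 33, Σ1 = 7.
Moment sums: Σd·f = -336, Σf = -35.
XᵀX·[a, b]ᵀ = Xᵀf becomes [[281, 33]; [33, 7]]·[a, b]ᵀ = [-336, -35]ᵀ.
Δ = 281·7 − 33² = 878.
a = ((-336)·7 − 33·(-35))/878 = -1197/878; b = (281·(-35) − 33·(-336))/878 = 1253/878.
Residuals: -347/439, -28/439, 1141/878, 291/439, -1335/878, -508/439, 689/439; SSR = 7789/878.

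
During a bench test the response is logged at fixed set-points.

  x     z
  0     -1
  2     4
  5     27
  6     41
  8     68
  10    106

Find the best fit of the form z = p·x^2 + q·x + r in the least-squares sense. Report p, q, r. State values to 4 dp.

p = 0.9830, q = 0.8836, r = -1.2518

Entries of AᵀA: Σx^2·x^2 = 16033, Σx^2·x = 1861, Σx^2 = 229, Σx·x = 229, Σx = 31, Σ1 = 6.
Right-hand side: Σx^2·z = 17119, Σx·z = 1993, Σz = 245.
Normal equations: [[16033, 1861, 229]; [1861, 229, 31]; [229, 31, 6]]·[p, q, r]ᵀ = [17119, 1993, 245]ᵀ.
Solving the 3×3 system (Gaussian elimination) gives p = 5973/6076, q = 767/868, r = -3803/3038.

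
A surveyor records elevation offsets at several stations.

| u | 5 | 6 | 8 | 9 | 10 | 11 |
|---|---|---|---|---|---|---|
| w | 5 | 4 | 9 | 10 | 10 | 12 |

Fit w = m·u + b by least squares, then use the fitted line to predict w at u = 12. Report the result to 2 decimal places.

Sums needed: Σu·u = 427, Σu = 49, Σ1 = 6.
Right-hand side: Σu·w = 443, Σw = 50.
Normal equations: [[427, 49]; [49, 6]]·[m, b]ᵀ = [443, 50]ᵀ.
Determinant 427·6 − 49² = 161.
m = (443·6 − 49·50)/161 = 208/161; b = (427·50 − 49·443)/161 = -51/23.
At u = 12: ŵ = (208/161)·(12) + (-51/23)·(1) = 93/7.

ŵ = 13.29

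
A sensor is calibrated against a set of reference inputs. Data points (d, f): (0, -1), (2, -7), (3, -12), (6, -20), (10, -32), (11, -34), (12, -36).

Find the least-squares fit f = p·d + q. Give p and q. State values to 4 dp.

p = -2.9356, q = -1.8337

Setting ∂/∂p … = 0 gives: 414·p + 44·q = -1296;  44·p + 7·q = -142.
Determinant 414·7 − 44² = 962.
p = ((-1296)·7 − 44·(-142))/962 = -1412/481; q = (414·(-142) − 44·(-1296))/962 = -882/481.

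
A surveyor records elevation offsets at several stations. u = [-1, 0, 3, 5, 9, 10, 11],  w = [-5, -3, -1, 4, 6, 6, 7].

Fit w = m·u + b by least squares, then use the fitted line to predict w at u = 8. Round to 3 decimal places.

ŵ = 4.668

Normal-equation sums: Σu·u = 337, Σu = 37, Σ1 = 7.
Moment sums: Σu·w = 213, Σw = 14.
MᵀM·[m, b]ᵀ = Mᵀw becomes [[337, 37]; [37, 7]]·[m, b]ᵀ = [213, 14]ᵀ.
Determinant 337·7 − 37² = 990.
m = (213·7 − 37·14)/990 = 973/990; b = (337·14 − 37·213)/990 = -3163/990.
At u = 8: ŵ = (973/990)·(8) + (-3163/990)·(1) = 4621/990.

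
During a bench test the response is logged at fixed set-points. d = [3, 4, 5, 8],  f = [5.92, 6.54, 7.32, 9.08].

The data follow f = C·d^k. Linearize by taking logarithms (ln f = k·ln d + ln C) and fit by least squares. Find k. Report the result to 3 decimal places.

Taking logs, ln f = k·ln d + ln C, so regress ln f on ln d.
XᵀX = [[10.0431, 6.1738]; [6.1738, 4]], rhs = [12.3482, 7.8530]ᵀ  (here Σln d = 6.1738, Σ(ln d)² = 10.0431, Σln f = 7.8530, Σln d·ln f = 12.3482).
Slope k = (n·Σln d·ln f − Σln d·Σln f)/(n·Σ(ln d)² − (Σln d)²) = (4·12.3482 − 6.1738·7.8530)/2.0569 = 0.44265; ln C = (Σln f − k·Σln d)/n = 1.28003.

k = 0.443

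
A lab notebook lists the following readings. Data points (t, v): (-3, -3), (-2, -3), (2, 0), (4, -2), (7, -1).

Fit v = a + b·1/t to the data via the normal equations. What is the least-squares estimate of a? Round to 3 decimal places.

Entries of MᵀM: Σ1 = 5, Σ1/t = 5/84, Σ1/t·1/t = 4897/7056.
For Mᵀv: Σv = -9, Σ1/t·v = 13/7.
So MᵀM·[a, b]ᵀ = Mᵀv: [[5, 5/84]; [5/84, 4897/7056]]·[a, b]ᵀ = [-9, 13/7]ᵀ.
Eliminating b: (4897/7056)·(row 1) − (5/84)·(row 2) gives (6115/1764)·a = (4897/7056)·(-9) − (5/84)·(13/7) = -14951/2352, so a = -44853/24460.
Then b = ((13/7) − (5/84)·(-44853/24460))/(4897/7056) = 3465/1223.

a = -1.834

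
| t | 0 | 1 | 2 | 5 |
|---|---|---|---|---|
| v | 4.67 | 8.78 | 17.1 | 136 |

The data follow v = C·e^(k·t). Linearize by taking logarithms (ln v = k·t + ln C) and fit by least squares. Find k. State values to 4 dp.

Linearized form: ln v = k·t + ln C. From the 4 transformed points,
Sums: Σt = 8.0000, Σ(t)² = 30.0000, Σln v = 11.4654, Σt·ln v = 32.4139.
Normal system: [[30.0000, 8.0000]; [8.0000, 4]]·[k, ln C]ᵀ = [32.4139, 11.4654]ᵀ.
Slope k = (n·Σt·ln v − Σt·Σln v)/(n·Σ(t)² − (Σt)²) = (4·32.4139 − 8.0000·11.4654)/56.0000 = 0.67737; ln C = (Σln v − k·Σt)/n = 1.51160.

k = 0.6774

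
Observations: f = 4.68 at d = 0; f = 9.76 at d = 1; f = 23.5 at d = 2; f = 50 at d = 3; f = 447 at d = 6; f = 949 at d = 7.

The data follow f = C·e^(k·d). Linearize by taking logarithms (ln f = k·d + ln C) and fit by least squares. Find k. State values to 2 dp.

Taking logs, ln f = k·d + ln C, so regress ln f on d.
Σd = 19.0000, Σ(d)² = 99.0000, Σln f = 23.8486, Σd·ln f = 104.9316.
Normal system: [[99.0000, 19.0000]; [19.0000, 6]]·[k, ln C]ᵀ = [104.9316, 23.8486]ᵀ.
Δ = 99.0000·6 − (19.0000)² = 233.0000; k = (104.9316·6 − 19.0000·23.8486)/233.0000 = 0.75737, ln C = (99.0000·23.8486 − 19.0000·104.9316)/233.0000 = 1.57644.

k = 0.76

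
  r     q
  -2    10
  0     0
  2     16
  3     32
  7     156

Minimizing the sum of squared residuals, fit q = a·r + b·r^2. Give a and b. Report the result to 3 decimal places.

a = 1.498, b = 2.976

Compute the Gram sums: Σr·r = 66, Σr·r^2 = 370, Σr^2·r^2 = 2514.
And Σr·q = 1200, Σr^2·q = 8036.
So XᵀX·[a, b]ᵀ = Xᵀq: [[66, 370]; [370, 2514]]·[a, b]ᵀ = [1200, 8036]ᵀ.
Eliminating b: 2514·(row 1) − 370·(row 2) gives 29024·a = 2514·1200 − 370·8036 = 43480, so a = 5435/3628.
Then b = (8036 − 370·(5435/3628))/2514 = 10797/3628.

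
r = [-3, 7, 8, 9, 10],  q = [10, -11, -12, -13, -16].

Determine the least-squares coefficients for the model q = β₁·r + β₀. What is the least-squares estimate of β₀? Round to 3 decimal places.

Setting ∂/∂β₁ … = 0 gives: 303·β₁ + 31·β₀ = -480;  31·β₁ + 5·β₀ = -42.
(Σr·r = 303, Σr = 31, Σ1 = 5, Σr·q = -480, Σq = -42.)
Eliminating β₀: 5·(row 1) − 31·(row 2) gives 554·β₁ = 5·(-480) − 31·(-42) = -1098, so β₁ = -549/277.
Then β₀ = ((-42) − 31·(-549/277))/5 = 1077/277.

β₀ = 3.888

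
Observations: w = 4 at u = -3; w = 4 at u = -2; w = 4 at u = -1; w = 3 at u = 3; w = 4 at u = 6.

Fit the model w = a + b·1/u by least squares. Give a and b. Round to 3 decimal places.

Setting ∂/∂a … = 0 gives: 5·a + (-4/3)·b = 19;  (-4/3)·a + (3/2)·b = -17/3.
(Σ1 = 5, Σ1/u = -4/3, Σ1/u·1/u = 3/2, Σw = 19, Σ1/u·w = -17/3.)
Determinant 5·(3/2) − (-4/3)² = 103/18.
a = (19·(3/2) − (-4/3)·(-17/3))/(103/18) = 377/103; b = (5·(-17/3) − (-4/3)·19)/(103/18) = -54/103.

a = 3.660, b = -0.524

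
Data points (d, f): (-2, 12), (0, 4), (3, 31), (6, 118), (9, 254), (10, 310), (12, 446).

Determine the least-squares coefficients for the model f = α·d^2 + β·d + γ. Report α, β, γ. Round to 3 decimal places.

α = 2.988, β = 1.024, γ = 2.670

Setting ∂/∂α … = 0 gives: 38690·α + 3692·β + 374·γ = 120373;  3692·α + 374·β + 38·γ = 11515;  374·α + 38·β + 7·γ = 1175.
(Σd^2·d^2 = 38690, Σd^2·d = 3692, Σd^2 = 374, Σd·d = 374, Σd = 38, Σ1 = 7, Σd^2·f = 120373, Σd·f = 11515, Σf = 1175.)
Inverting the 3×3 Gram matrix, [α, β, γ]ᵀ = [1311487/438966, 449579/438966, 195355/73161]ᵀ.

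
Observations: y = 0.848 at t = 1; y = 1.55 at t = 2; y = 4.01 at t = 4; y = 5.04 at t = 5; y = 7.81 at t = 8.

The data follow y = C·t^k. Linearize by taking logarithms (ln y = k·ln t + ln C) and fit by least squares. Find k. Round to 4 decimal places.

k = 1.1088

With ln yᵢ as the transformed response and ln tᵢ as the regressor:
Over the data: Σln t = 5.7683, Σ(ln t)² = 9.3166, Σln y = 5.3350, Σln t·ln y = 9.1063.
Normal system: [[9.3166, 5.7683]; [5.7683, 5]]·[k, ln C]ᵀ = [9.1063, 5.3350]ᵀ.
Solving (det = 13.3096): k = 1.10878, ln C = -0.21216.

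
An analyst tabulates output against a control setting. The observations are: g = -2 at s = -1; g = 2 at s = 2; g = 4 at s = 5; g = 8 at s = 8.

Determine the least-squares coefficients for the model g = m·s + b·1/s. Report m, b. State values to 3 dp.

m = 0.921, b = 0.855

Normal-equation sums: Σs·s = 94, Σs·1/s = 4, Σ1/s·1/s = 2089/1600.
And Σs·g = 90, Σ1/s·g = 24/5.
Normal equations: [[94, 4]; [4, 2089/1600]]·[m, b]ᵀ = [90, 24/5]ᵀ.
Δ = 94·(2089/1600) − 4² = 85383/800.
m = (90·(2089/1600) − 4·(24/5))/(85383/800) = 26215/28461; b = (94·(24/5) − 4·90)/(85383/800) = 24320/28461.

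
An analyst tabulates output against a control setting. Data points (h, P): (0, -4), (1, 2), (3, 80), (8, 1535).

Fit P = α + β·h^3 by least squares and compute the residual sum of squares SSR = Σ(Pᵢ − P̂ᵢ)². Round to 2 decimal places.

Entries of MᵀM: Σ1 = 4, Σh^3 = 540, Σh^3·h^3 = 262874.
For MᵀP: ΣP = 1613, Σh^3·P = 788082.
Normal equations: [[4, 540]; [540, 262874]]·[α, β]ᵀ = [1613, 788082]ᵀ.
Δ = 4·262874 − 540² = 759896.
α = (1613·262874 − 540·788082)/759896 = -774259/379948; β = (4·788082 − 540·1613)/759896 = 570327/189974.
Residuals: -745533/379948, 393501/379948, 372441/379948, -20409/379948; SSR = 2236599/379948.

SSR = 5.89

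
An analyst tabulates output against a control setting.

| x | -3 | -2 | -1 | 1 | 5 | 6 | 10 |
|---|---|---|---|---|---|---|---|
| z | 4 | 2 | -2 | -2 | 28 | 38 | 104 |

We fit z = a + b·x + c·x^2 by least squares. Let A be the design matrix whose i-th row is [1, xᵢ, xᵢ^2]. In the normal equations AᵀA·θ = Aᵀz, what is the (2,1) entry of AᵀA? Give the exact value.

Row 2 ↔ basis x, column 1 ↔ basis 1, so (AᵀA)_{2,1} = Σᵢ x = (-3)·(1) + (-2)·(1) + (-1)·(1) + (1)·(1) + (5)·(1) + (6)·(1) + (10)·(1) = 16.

16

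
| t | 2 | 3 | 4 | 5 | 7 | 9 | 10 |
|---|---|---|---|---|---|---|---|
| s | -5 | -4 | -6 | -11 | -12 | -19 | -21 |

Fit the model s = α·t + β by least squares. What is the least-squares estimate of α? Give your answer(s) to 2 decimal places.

With design matrix X, XᵀX = [[284, 40]; [40, 7]] and Xᵀs = [-566, -78]ᵀ.
Determinant 284·7 − 40² = 388.
α = ((-566)·7 − 40·(-78))/388 = -421/194; β = (284·(-78) − 40·(-566))/388 = 122/97.

α = -2.17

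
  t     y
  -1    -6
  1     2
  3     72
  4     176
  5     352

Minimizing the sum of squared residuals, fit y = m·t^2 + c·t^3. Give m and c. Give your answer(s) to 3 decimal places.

m = -1.294, c = 3.075

The normal system MᵀM·[m, c]ᵀ = Mᵀy is [[964, 4392]; [4392, 20452]]·[m, c]ᵀ = [12260, 57216]ᵀ.
Eliminating c: 20452·(row 1) − 4392·(row 2) gives 426064·m = 20452·12260 − 4392·57216 = -551152, so m = -34447/26629.
Then c = (57216 − 4392·(-34447/26629))/20452 = 81894/26629.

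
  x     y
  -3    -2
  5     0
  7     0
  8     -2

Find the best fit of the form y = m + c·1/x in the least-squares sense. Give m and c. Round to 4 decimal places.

From the data, Σ1 = 4, Σ1/x = 113/840, Σ1/x·1/x = 132049/705600.
Right-hand side: Σy = -4, Σ1/x·y = 5/12.
Normal equations: [[4, 113/840]; [113/840, 132049/705600]]·[m, c]ᵀ = [-4, 5/12]ᵀ.
Δ = 4·(132049/705600) − (113/840)² = 171809/235200.
m = ((-4)·(132049/705600) − (113/840)·(5/12))/(171809/235200) = -567746/515427; c = (4·(5/12) − (113/840)·(-4))/(171809/235200) = 518560/171809.

m = -1.1015, c = 3.0182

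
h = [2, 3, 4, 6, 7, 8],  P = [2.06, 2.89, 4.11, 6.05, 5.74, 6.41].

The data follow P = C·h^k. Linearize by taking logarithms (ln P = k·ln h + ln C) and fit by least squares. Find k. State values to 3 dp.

With ln Pᵢ as the transformed response and ln hᵢ as the regressor:
Σln h = 8.9952, Σ(ln h)² = 14.9303, Σln P = 8.6028, Σln h·ln P = 14.1153.
Equations: 14.9303·k + 8.9952·ln C = 14.1153;  8.9952·k + 6·ln C = 8.6028.
Solving (det = 8.6686): k = 0.84307, ln C = 0.16986.

k = 0.843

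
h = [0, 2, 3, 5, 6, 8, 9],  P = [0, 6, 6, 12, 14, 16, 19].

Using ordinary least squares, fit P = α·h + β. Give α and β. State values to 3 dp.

α = 2.032, β = 0.851

Setting ∂/∂α … = 0 gives: 219·α + 33·β = 473;  33·α + 7·β = 73.
(Σh·h = 219, Σh = 33, Σ1 = 7, Σh·P = 473, ΣP = 73.)
Determinant 219·7 − 33² = 444.
α = (473·7 − 33·73)/444 = 451/222; β = (219·73 − 33·473)/444 = 63/74.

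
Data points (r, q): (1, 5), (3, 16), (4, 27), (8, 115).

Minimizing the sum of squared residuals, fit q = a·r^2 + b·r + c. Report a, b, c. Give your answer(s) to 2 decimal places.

a = 2.08, b = -2.99, c = 5.99

MᵀM·[a, b, c]ᵀ = Mᵀq reads: 4434·a + 604·b + 90·c = 7941;  604·a + 90·b + 16·c = 1081;  90·a + 16·b + 4·c = 163.
(Σr^2·r^2 = 4434, Σr^2·r = 604, Σr^2 = 90, Σr·r = 90, Σr = 16, Σ1 = 4, Σr^2·q = 7941, Σr·q = 1081, Σq = 163.)
Solving the 3×3 system (Gaussian elimination) gives a = 6435/3098, b = -9273/3098, c = 9274/1549.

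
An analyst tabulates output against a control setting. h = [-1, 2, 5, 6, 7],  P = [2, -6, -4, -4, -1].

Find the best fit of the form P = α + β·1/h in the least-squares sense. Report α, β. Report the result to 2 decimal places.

Compute the Gram sums: Σ1 = 5, Σ1/h = 1/105, Σ1/h·1/h = 29507/22050.
For AᵀP: ΣP = -13, Σ1/h·P = -694/105.
So AᵀA·[α, β]ᵀ = AᵀP: [[5, 1/105]; [1/105, 29507/22050]]·[α, β]ᵀ = [-13, -694/105]ᵀ.
Eliminating β: (29507/22050)·(row 1) − (1/105)·(row 2) gives (147533/22050)·α = (29507/22050)·(-13) − (1/105)·(-694/105) = -42467/2450, so α = -382203/147533.
Then β = ((-694/105) − (1/105)·(-382203/147533))/(29507/22050) = -725970/147533.

α = -2.59, β = -4.92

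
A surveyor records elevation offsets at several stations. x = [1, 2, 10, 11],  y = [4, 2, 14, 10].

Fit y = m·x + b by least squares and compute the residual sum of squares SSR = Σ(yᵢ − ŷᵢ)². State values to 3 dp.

SSR = 16.805

Sums needed: Σx·x = 226, Σx = 24, Σ1 = 4.
For Aᵀy: Σx·y = 258, Σy = 30.
AᵀA·[m, b]ᵀ = Aᵀy becomes [[226, 24]; [24, 4]]·[m, b]ᵀ = [258, 30]ᵀ.
Determinant 226·4 − 24² = 328.
m = (258·4 − 24·30)/328 = 39/41; b = (226·30 − 24·258)/328 = 147/82.
Residuals: 103/82, -139/82, 221/82, -185/82; SSR = 689/41.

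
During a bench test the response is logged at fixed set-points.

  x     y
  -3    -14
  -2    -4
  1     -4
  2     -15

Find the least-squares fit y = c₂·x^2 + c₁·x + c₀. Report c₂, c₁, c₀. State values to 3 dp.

c₂ = -2.625, c₁ = -2.772, c₀ = 1.176

The normal system MᵀM·[c₂, c₁, c₀]ᵀ = Mᵀy is [[114, -26, 18]; [-26, 18, -2]; [18, -2, 4]]·[c₂, c₁, c₀]ᵀ = [-206, 16, -37]ᵀ.
Inverting the 3×3 Gram matrix, [c₂, c₁, c₀]ᵀ = [-21/8, -377/136, 20/17]ᵀ.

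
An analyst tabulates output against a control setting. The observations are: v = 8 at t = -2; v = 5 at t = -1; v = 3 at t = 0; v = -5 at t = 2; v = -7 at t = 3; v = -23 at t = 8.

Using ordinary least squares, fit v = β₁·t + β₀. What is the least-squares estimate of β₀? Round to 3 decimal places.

β₀ = 2.046

With design matrix A, AᵀA = [[82, 10]; [10, 6]] and Aᵀv = [-236, -19]ᵀ.
det = 82·6 − 10² = 392.
β₁ = ((-236)·6 − 10·(-19))/392 = -613/196; β₀ = (82·(-19) − 10·(-236))/392 = 401/196.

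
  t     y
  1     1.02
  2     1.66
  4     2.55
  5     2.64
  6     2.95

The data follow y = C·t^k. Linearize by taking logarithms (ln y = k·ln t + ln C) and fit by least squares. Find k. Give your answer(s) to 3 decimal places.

k = 0.591

Let Y = ln y. Fitting Y = k·ln t + ln C by least squares:
Σln t = 5.4806, Σ(ln t)² = 8.2030, Σln y = 3.5153, Σln t·ln y = 5.1497.
Normal system: [[8.2030, 5.4806]; [5.4806, 5]]·[k, ln C]ᵀ = [5.1497, 3.5153]ᵀ.
Slope k = (n·Σln t·ln y − Σln t·Σln y)/(n·Σ(ln t)² − (Σln t)²) = (5·5.1497 − 5.4806·3.5153)/10.9774 = 0.59054; ln C = (Σln y − k·Σln t)/n = 0.05575.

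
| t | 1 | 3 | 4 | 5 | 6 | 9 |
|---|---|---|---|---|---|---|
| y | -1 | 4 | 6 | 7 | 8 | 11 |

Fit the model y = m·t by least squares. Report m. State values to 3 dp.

m = 1.292

Normal-equation sums: Σt·t = 168.
And Σt·y = 217.
Normal equations: [[168]]·[m]ᵀ = [217]ᵀ.
Hence m = 217 / 168 ≈ 1.29167.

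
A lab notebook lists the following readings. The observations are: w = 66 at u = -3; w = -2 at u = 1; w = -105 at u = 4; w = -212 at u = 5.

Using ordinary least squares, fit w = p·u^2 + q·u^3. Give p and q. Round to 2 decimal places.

Entries of MᵀM: Σu^2·u^2 = 963, Σu^2·u^3 = 3907, Σu^3·u^3 = 20451.
And Σu^2·w = -6388, Σu^3·w = -35004.
Normal equations: [[963, 3907]; [3907, 20451]]·[p, q]ᵀ = [-6388, -35004]ᵀ.
Eliminating q: 20451·(row 1) − 3907·(row 2) gives 4429664·p = 20451·(-6388) − 3907·(-35004) = 6119640, so p = 764955/553708.
Then q = ((-35004) − 3907·(764955/553708))/20451 = -1093867/553708.

p = 1.38, q = -1.98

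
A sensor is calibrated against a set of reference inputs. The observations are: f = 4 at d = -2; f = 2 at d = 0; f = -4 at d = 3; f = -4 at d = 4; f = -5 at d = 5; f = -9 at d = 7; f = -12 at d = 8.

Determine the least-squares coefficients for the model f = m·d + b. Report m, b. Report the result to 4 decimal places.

m = -1.5441, b = 1.5147

The normal equations are: 167·m + 25·b = -220;  25·m + 7·b = -28.
det = 167·7 − 25² = 544.
m = ((-220)·7 − 25·(-28))/544 = -105/68; b = (167·(-28) − 25·(-220))/544 = 103/68.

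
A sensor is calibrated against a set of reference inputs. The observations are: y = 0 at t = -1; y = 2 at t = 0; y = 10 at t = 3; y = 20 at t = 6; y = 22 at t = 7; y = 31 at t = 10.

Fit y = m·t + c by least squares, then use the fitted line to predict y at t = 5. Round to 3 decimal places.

ŷ = 16.550

The normal system XᵀX·[m, c]ᵀ = Xᵀy is [[195, 25]; [25, 6]]·[m, c]ᵀ = [614, 85]ᵀ.
Δ = 195·6 − 25² = 545.
m = (614·6 − 25·85)/545 = 1559/545; c = (195·85 − 25·614)/545 = 245/109.
At t = 5: ŷ = (1559/545)·(5) + (245/109)·(1) = 1804/109.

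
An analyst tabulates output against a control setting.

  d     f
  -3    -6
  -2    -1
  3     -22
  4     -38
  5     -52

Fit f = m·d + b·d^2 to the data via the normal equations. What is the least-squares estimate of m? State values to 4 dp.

With design matrix X, XᵀX = [[63, 181]; [181, 1059]] and Xᵀf = [-458, -2164]ᵀ.
det = 63·1059 − 181² = 33956.
m = ((-458)·1059 − 181·(-2164))/33956 = -46669/16978; b = (63·(-2164) − 181·(-458))/33956 = -26717/16978.

m = -2.7488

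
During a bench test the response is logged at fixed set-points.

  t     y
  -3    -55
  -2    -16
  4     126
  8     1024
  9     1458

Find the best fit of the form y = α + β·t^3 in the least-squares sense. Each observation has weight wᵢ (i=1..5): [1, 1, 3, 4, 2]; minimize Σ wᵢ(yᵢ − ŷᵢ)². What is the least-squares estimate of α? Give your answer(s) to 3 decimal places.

Setting ∂/∂α … = 0 gives: 11·α + 3663·β = 7319;  3663·α + 2124539·β = 4248721.
(Σwᵢ·1 = 11, Σwᵢ·t^3 = 3663, Σwᵢ·t^3·t^3 = 2124539, Σwᵢ·y = 7319, Σwᵢ·t^3·y = 4248721.)
Eliminating β: 2124539·(row 1) − 3663·(row 2) gives 9952360·α = 2124539·7319 − 3663·4248721 = -13564082, so α = -6782041/4976180.
Then β = (4248721 − 3663·(-6782041/4976180))/2124539 = 905747/452380.

α = -1.363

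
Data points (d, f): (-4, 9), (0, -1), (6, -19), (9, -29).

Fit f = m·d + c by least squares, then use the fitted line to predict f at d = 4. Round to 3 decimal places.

f̂ = -13.662

Normal-equation sums: Σd·d = 133, Σd = 11, Σ1 = 4.
For Aᵀf: Σd·f = -411, Σf = -40.
AᵀA·[m, c]ᵀ = Aᵀf becomes [[133, 11]; [11, 4]]·[m, c]ᵀ = [-411, -40]ᵀ.
Eliminating c: 4·(row 1) − 11·(row 2) gives 411·m = 4·(-411) − 11·(-40) = -1204, so m = -1204/411.
Then c = ((-40) − 11·(-1204/411))/4 = -799/411.
At d = 4: f̂ = (-1204/411)·(4) + (-799/411)·(1) = -5615/411.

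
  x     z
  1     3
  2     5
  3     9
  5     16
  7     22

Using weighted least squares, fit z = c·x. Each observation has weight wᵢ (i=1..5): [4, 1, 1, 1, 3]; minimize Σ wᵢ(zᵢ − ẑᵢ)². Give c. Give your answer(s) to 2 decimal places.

Sums needed: Σwᵢ·x·x = 189.
Moment sums: Σwᵢ·x·z = 591.
MᵀWM·[c]ᵀ = MᵀWz becomes [[189]]·[c]ᵀ = [591]ᵀ.
c = 591/189 = 3.12698.

c = 3.13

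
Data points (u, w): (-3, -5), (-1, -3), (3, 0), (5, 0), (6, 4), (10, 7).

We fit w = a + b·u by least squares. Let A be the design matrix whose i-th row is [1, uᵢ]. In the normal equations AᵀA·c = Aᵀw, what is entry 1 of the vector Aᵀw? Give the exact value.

Entry 1 ↔ basis 1, so (Aᵀw)_{1} = Σᵢ wᵢ = (1)·(-5) + (1)·(-3) + (1)·(0) + (1)·(0) + (1)·(4) + (1)·(7) = 3.

3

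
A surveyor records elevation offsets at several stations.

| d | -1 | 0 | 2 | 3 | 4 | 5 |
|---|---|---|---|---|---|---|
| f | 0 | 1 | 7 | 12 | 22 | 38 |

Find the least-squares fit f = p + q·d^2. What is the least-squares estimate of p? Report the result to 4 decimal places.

p = -0.2703

Compute the Gram sums: Σ1 = 6, Σd^2 = 55, Σd^2·d^2 = 979.
And Σf = 80, Σd^2·f = 1438.
So MᵀM·[p, q]ᵀ = Mᵀf: [[6, 55]; [55, 979]]·[p, q]ᵀ = [80, 1438]ᵀ.
Δ = 6·979 − 55² = 2849.
p = (80·979 − 55·1438)/2849 = -10/37; q = (6·1438 − 55·80)/2849 = 604/407.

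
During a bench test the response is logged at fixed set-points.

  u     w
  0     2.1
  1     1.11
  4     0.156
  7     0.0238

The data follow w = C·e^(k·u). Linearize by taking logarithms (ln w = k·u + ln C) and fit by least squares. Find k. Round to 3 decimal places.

Let Y = ln w. Fitting Y = k·u + ln C by least squares:
Over the data: Σu = 12.0000, Σ(u)² = 66.0000, Σln w = -4.7497, Σu·ln w = -33.4937.
Normal system: [[66.0000, 12.0000]; [12.0000, 4]]·[k, ln C]ᵀ = [-33.4937, -4.7497]ᵀ.
Slope k = (n·Σu·ln w − Σu·Σln w)/(n·Σ(u)² − (Σu)²) = (4·-33.4937 − 12.0000·-4.7497)/120.0000 = -0.64149; ln C = (Σln w − k·Σu)/n = 0.73705.

k = -0.641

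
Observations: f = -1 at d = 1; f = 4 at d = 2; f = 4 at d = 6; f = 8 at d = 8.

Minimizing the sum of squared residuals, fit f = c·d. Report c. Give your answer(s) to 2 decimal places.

The normal system XᵀX·[c]ᵀ = Xᵀf is [[105]]·[c]ᵀ = [95]ᵀ.
Hence c = 95 / 105 ≈ 0.904762.

c = 0.90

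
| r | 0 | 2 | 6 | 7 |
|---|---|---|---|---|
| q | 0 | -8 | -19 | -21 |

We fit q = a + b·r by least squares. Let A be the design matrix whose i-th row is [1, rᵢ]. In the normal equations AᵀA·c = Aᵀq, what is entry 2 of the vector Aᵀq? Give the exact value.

-277

Entry 2 ↔ basis r, so (Aᵀq)_{2} = Σᵢ (r)·qᵢ = (0)·(0) + (2)·(-8) + (6)·(-19) + (7)·(-21) = -277.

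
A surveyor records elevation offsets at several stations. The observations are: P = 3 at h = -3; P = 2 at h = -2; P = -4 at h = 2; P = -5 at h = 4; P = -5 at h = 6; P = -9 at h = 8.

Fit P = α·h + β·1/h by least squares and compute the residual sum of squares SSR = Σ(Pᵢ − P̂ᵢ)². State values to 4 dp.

SSR = 4.9635

Setting ∂/∂α … = 0 gives: 133·α + 6·β = -143;  6·α + (413/576)·β = -173/24.
Δ = 133·(413/576) − 6² = 34193/576.
α = ((-143)·(413/576) − 6·(-173/24))/(34193/576) = -34147/34193; β = (133·(-173/24) − 6·(-143))/(34193/576) = -58008/34193.
Residuals: -19198/34193, -28912/34193, -39474/34193, -19875/34193, 43585/34193, -27310/34193; SSR = 169718/34193.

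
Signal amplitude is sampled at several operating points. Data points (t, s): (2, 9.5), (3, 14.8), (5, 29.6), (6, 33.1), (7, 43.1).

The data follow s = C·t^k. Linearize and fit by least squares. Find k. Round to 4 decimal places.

k = 1.2000

Let Y = ln s. Fitting Y = k·ln t + ln C by least squares:
AᵀA = [[11.2747, 7.1389]; [7.1389, 5]], rhs = [23.5670, 15.5967]ᵀ  (here Σln t = 7.1389, Σ(ln t)² = 11.2747, Σln s = 15.5967, Σln t·ln s = 23.5670).
Solving (det = 5.4099): k = 1.20004, ln C = 1.40596.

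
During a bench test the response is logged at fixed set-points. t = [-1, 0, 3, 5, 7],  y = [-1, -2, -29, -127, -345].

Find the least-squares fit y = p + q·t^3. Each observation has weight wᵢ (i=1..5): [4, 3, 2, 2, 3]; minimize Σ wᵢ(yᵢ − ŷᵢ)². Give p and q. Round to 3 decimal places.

Sums needed: Σwᵢ·1 = 14, Σwᵢ·t^3 = 1329, Σwᵢ·t^3·t^3 = 385659.
Moment sums: Σwᵢ·y = -1357, Σwᵢ·t^3·y = -388317.
MᵀWM·[p, q]ᵀ = MᵀWy becomes [[14, 1329]; [1329, 385659]]·[p, q]ᵀ = [-1357, -388317]ᵀ.
Eliminating q: 385659·(row 1) − 1329·(row 2) gives 3632985·p = 385659·(-1357) − 1329·(-388317) = -7265970, so p = -2.
Then q = ((-388317) − 1329·(-2))/385659 = -1.

p = -2.000, q = -1.000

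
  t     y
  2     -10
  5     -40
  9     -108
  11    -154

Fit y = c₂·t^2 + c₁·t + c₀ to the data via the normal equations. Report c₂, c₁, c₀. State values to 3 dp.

The normal equations are: 21843·c₂ + 2193·c₁ + 231·c₀ = -28422;  2193·c₂ + 231·c₁ + 27·c₀ = -2886;  231·c₂ + 27·c₁ + 4·c₀ = -312.
(Σt^2·t^2 = 21843, Σt^2·t = 2193, Σt^2 = 231, Σt·t = 231, Σt = 27, Σ1 = 4, Σt^2·y = -28422, Σt·y = -2886, Σy = -312.)
Solving the 3×3 system (Gaussian elimination) gives c₂ = -1, c₁ = -3, c₀ = 0.

c₂ = -1.000, c₁ = -3.000, c₀ = 0.000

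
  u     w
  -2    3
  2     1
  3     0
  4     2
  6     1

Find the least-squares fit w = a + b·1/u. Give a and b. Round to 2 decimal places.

The normal system AᵀA·[a, b]ᵀ = Aᵀw is [[5, 3/4]; [3/4, 101/144]]·[a, b]ᵀ = [7, -1/3]ᵀ.
Determinant 5·(101/144) − (3/4)² = 53/18.
a = (7·(101/144) − (3/4)·(-1/3))/(53/18) = 743/424; b = (5·(-1/3) − (3/4)·7)/(53/18) = -249/106.

a = 1.75, b = -2.35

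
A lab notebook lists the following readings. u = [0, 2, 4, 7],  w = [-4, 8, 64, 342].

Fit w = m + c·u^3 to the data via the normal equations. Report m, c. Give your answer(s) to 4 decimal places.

Forming MᵀM = [[4, 415]; [415, 121809]] and Mᵀw = [410, 121466]ᵀ gives MᵀM·[m, c]ᵀ = Mᵀw.
Eliminating c: 121809·(row 1) − 415·(row 2) gives 315011·m = 121809·410 − 415·121466 = -466700, so m = -466700/315011.
Then c = (121466 − 415·(-466700/315011))/121809 = 315714/315011.

m = -1.4815, c = 1.0022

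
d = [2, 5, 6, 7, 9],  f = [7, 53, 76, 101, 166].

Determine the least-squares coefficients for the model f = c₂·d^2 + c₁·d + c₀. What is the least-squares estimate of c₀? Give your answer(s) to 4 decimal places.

Sums needed: Σd^2·d^2 = 10899, Σd^2·d = 1421, Σd^2 = 195, Σd·d = 195, Σd = 29, Σ1 = 5.
Moment sums: Σd^2·f = 22484, Σd·f = 2936, Σf = 403.
Row-reducing yields c₂ = 4851/2612, c₁ = 5849/2612, c₀ = -6293/1306.

c₀ = -4.8185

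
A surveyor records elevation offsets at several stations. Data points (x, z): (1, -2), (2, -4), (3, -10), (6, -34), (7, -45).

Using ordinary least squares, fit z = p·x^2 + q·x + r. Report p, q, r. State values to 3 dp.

p = -0.815, q = -0.737, r = -0.069

Entries of MᵀM: Σx^2·x^2 = 3795, Σx^2·x = 595, Σx^2 = 99, Σx·x = 99, Σx = 19, Σ1 = 5.
For Mᵀz: Σx^2·z = -3537, Σx·z = -559, Σz = -95.
MᵀM·[p, q, r]ᵀ = Mᵀz becomes [[3795, 595, 99]; [595, 99, 19]; [99, 19, 5]]·[p, q, r]ᵀ = [-3537, -559, -95]ᵀ.
Solving the 3×3 system (Gaussian elimination) gives p = -189/232, q = -171/232, r = -2/29.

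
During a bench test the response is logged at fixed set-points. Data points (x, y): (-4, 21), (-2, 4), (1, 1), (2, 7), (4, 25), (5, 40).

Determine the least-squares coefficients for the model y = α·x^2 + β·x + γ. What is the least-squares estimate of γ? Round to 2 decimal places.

γ = -0.80

Setting ∂/∂α … = 0 gives: 1170·α + 126·β + 66·γ = 1781;  126·α + 66·β + 6·γ = 223;  66·α + 6·β + 6·γ = 98.
Inverting the 3×3 Gram matrix, [α, β, γ]ᵀ = [289/192, 37/64, -77/96]ᵀ.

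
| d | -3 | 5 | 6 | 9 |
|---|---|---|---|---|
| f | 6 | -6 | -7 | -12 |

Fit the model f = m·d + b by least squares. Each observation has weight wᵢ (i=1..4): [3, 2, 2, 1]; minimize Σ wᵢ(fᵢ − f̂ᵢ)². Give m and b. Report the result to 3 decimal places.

m = -1.481, b = 1.572

Forming AᵀWA = [[230, 22]; [22, 8]] and AᵀWf = [-306, -20]ᵀ gives AᵀWA·[m, b]ᵀ = AᵀWf.
det = 230·8 − 22² = 1356.
m = ((-306)·8 − 22·(-20))/1356 = -502/339; b = (230·(-20) − 22·(-306))/1356 = 533/339.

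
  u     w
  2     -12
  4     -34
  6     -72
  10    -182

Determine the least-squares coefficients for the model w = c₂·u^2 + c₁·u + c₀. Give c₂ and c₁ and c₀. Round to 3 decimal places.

c₂ = -1.602, c₁ = -2.086, c₀ = -1.036

Entries of MᵀM: Σu^2·u^2 = 11568, Σu^2·u = 1288, Σu^2 = 156, Σu·u = 156, Σu = 22, Σ1 = 4.
Right-hand side: Σu^2·w = -21384, Σu·w = -2412, Σw = -300.
So MᵀM·[c₂, c₁, c₀]ᵀ = Mᵀw: [[11568, 1288, 156]; [1288, 156, 22]; [156, 22, 4]]·[c₂, c₁, c₀]ᵀ = [-21384, -2412, -300]ᵀ.
Solving the 3×3 system (Gaussian elimination) gives c₂ = -141/88, c₁ = -459/220, c₀ = -57/55.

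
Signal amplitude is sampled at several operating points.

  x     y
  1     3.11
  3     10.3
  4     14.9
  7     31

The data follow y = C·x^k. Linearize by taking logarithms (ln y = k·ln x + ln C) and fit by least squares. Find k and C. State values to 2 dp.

k = 1.17, C = 3.01

With ln yᵢ as the transformed response and ln xᵢ as the regressor:
Σln x = 4.4308, Σ(ln x)² = 6.9153, Σln y = 9.6021, Σln x·ln y = 12.9892.
Equations: 6.9153·k + 4.4308·ln C = 12.9892;  4.4308·k + 4·ln C = 9.6021.
Slope k = (n·Σln x·ln y − Σln x·Σln y)/(n·Σ(ln x)² − (Σln x)²) = (4·12.9892 − 4.4308·9.6021)/8.0292 = 1.17219; ln C = (Σln y − k·Σln x)/n = 1.10209, so C = exp(1.10209) = 3.01044.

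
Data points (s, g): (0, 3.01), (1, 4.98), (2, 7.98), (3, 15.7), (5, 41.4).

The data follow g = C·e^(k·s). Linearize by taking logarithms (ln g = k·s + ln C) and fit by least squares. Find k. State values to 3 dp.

Linearized form: ln g = k·s + ln C. From the 5 transformed points,
Σs = 11.0000, Σ(s)² = 39.0000, Σln g = 11.2612, Σs·ln g = 32.6367.
Normal system: [[39.0000, 11.0000]; [11.0000, 5]]·[k, ln C]ᵀ = [32.6367, 11.2612]ᵀ.
Slope k = (n·Σs·ln g − Σs·Σln g)/(n·Σ(s)² − (Σs)²) = (5·32.6367 − 11.0000·11.2612)/74.0000 = 0.53121; ln C = (Σln g − k·Σs)/n = 1.08358.

k = 0.531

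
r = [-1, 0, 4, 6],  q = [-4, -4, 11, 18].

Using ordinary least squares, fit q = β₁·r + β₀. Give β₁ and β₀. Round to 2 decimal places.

β₁ = 3.32, β₀ = -2.22

From the data, Σr·r = 53, Σr = 9, Σ1 = 4.
For Xᵀq: Σr·q = 156, Σq = 21.
Normal equations: [[53, 9]; [9, 4]]·[β₁, β₀]ᵀ = [156, 21]ᵀ.
Δ = 53·4 − 9² = 131.
β₁ = (156·4 − 9·21)/131 = 435/131; β₀ = (53·21 − 9·156)/131 = -291/131.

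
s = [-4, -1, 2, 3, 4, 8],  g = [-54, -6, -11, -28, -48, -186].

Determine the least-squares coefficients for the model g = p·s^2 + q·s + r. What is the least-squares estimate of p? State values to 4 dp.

p = -2.9782

Compute the Gram sums: Σs^2·s^2 = 4706, Σs^2·s = 546, Σs^2 = 110, Σs·s = 110, Σs = 12, Σ1 = 6.
And Σs^2·g = -13838, Σs·g = -1564, Σg = -333.
So XᵀX·[p, q, r]ᵀ = Xᵀg: [[4706, 546, 110]; [546, 110, 12]; [110, 12, 6]]·[p, q, r]ᵀ = [-13838, -1564, -333]ᵀ.
Inverting the 3×3 Gram matrix, [p, q, r]ᵀ = [-111687/37502, 31781/37502, -48664/18751]ᵀ.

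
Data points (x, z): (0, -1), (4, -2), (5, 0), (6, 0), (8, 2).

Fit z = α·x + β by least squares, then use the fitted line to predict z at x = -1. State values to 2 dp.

Entries of MᵀM: Σx·x = 141, Σx = 23, Σ1 = 5.
And Σx·z = 8, Σz = -1.
Normal equations: [[141, 23]; [23, 5]]·[α, β]ᵀ = [8, -1]ᵀ.
Determinant 141·5 − 23² = 176.
α = (8·5 − 23·(-1))/176 = 63/176; β = (141·(-1) − 23·8)/176 = -325/176.
At x = -1: ẑ = (63/176)·(-1) + (-325/176)·(1) = -97/44.

ẑ = -2.20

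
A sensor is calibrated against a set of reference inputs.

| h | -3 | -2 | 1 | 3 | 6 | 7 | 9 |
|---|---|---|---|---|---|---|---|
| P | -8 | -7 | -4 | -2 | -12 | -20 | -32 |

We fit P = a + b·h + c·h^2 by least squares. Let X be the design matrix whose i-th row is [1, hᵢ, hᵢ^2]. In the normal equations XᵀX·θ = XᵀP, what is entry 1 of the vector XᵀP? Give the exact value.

-85

Entry 1 ↔ basis 1, so (XᵀP)_{1} = Σᵢ Pᵢ = (1)·(-8) + (1)·(-7) + (1)·(-4) + (1)·(-2) + (1)·(-12) + (1)·(-20) + (1)·(-32) = -85.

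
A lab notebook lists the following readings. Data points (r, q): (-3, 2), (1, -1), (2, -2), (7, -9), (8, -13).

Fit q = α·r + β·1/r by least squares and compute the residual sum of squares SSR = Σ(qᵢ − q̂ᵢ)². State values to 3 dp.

SSR = 7.815

The normal system AᵀA·[α, β]ᵀ = Aᵀq is [[127, 5]; [5, 39433/28224]]·[α, β]ᵀ = [-178, -937/168]ᵀ.
Δ = 127·(39433/28224) − 5² = 4302391/28224.
α = ((-178)·(39433/28224) − 5·(-937/168))/(4302391/28224) = -6231994/4302391; β = (127·(-937/168) − 5·(-178))/(4302391/28224) = 5127528/4302391.
Residuals: -8382024/4302391, -52425/70531, 1295442/4302391, 4169935/4302391, -6716072/4302391; SSR = 33622514/4302391.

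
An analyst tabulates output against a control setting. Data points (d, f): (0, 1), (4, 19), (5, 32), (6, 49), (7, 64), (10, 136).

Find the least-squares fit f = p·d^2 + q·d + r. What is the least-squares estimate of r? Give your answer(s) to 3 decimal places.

r = 0.836

Entries of MᵀM: Σd^2·d^2 = 14578, Σd^2·d = 1748, Σd^2 = 226, Σd·d = 226, Σd = 32, Σ1 = 6.
Right-hand side: Σd^2·f = 19604, Σd·f = 2338, Σf = 301.
MᵀM·[p, q, r]ᵀ = Mᵀf becomes [[14578, 1748, 226]; [1748, 226, 32]; [226, 32, 6]]·[p, q, r]ᵀ = [19604, 2338, 301]ᵀ.
Solving the 3×3 system (Gaussian elimination) gives p = 29905/20564, q = -10499/10282, r = 17195/20564.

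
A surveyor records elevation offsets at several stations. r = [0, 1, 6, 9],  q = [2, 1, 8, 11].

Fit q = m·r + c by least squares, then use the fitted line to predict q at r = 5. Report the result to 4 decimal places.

Sums needed: Σr·r = 118, Σr = 16, Σ1 = 4.
For Aᵀq: Σr·q = 148, Σq = 22.
AᵀA·[m, c]ᵀ = Aᵀq becomes [[118, 16]; [16, 4]]·[m, c]ᵀ = [148, 22]ᵀ.
det = 118·4 − 16² = 216.
m = (148·4 − 16·22)/216 = 10/9; c = (118·22 − 16·148)/216 = 19/18.
At r = 5: q̂ = (10/9)·(5) + (19/18)·(1) = 119/18.

q̂ = 6.6111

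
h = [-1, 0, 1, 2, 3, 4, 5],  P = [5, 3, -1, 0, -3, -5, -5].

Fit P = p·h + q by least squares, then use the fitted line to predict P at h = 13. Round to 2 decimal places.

The normal system MᵀM·[p, q]ᵀ = MᵀP is [[56, 14]; [14, 7]]·[p, q]ᵀ = [-60, -6]ᵀ.
Determinant 56·7 − 14² = 196.
p = ((-60)·7 − 14·(-6))/196 = -12/7; q = (56·(-6) − 14·(-60))/196 = 18/7.
At h = 13: P̂ = (-12/7)·(13) + (18/7)·(1) = -138/7.

P̂ = -19.71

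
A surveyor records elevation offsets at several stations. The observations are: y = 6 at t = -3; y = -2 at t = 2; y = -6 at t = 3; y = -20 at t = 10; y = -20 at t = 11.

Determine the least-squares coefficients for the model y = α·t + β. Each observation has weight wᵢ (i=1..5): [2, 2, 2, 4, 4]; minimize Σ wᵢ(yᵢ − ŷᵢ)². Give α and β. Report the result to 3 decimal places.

α = -1.945, β = 0.512

Entries of AᵀWA: Σwᵢ·t·t = 928, Σwᵢ·t = 88, Σwᵢ·1 = 14.
Right-hand side: Σwᵢ·t·y = -1760, Σwᵢ·y = -164.
So AᵀWA·[α, β]ᵀ = AᵀWy: [[928, 88]; [88, 14]]·[α, β]ᵀ = [-1760, -164]ᵀ.
Eliminating β: 14·(row 1) − 88·(row 2) gives 5248·α = 14·(-1760) − 88·(-164) = -10208, so α = -319/164.
Then β = ((-164) − 88·(-319/164))/14 = 21/41.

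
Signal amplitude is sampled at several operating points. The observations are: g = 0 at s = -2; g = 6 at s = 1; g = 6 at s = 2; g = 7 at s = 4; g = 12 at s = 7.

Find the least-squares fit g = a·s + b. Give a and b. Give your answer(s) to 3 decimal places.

The normal system MᵀM·[a, b]ᵀ = Mᵀg is [[74, 12]; [12, 5]]·[a, b]ᵀ = [130, 31]ᵀ.
det = 74·5 − 12² = 226.
a = (130·5 − 12·31)/226 = 139/113; b = (74·31 − 12·130)/226 = 367/113.

a = 1.230, b = 3.248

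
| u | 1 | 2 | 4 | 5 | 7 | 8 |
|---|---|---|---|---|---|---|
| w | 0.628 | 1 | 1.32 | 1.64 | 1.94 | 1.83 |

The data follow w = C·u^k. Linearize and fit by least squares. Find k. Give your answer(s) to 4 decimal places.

k = 0.5348

Linearized form: ln w = k·ln u + ln C. From the 6 transformed points,
AᵀA = [[13.1032, 7.7142]; [7.7142, 6]], rhs = [3.7272, 1.5741]ᵀ  (here Σln u = 7.7142, Σ(ln u)² = 13.1032, Σln w = 1.5741, Σln u·ln w = 3.7272).
Δ = 13.1032·6 − (7.7142)² = 19.1098; k = (3.7272·6 − 7.7142·1.5741)/19.1098 = 0.53482, ln C = (13.1032·1.5741 − 7.7142·3.7272)/19.1098 = -0.42527.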